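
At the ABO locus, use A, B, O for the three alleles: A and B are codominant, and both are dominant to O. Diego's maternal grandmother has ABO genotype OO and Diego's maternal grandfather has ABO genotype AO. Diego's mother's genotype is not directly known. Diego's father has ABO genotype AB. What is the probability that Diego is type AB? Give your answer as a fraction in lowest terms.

1/8

Diego's mother's ABO genotype from OO × AO: 1/2 AO, 1/2 OO.
Crossing each possibility with the father AB and summing P(type AB): 1/2·1/4 + 1/2·0 = 1/8.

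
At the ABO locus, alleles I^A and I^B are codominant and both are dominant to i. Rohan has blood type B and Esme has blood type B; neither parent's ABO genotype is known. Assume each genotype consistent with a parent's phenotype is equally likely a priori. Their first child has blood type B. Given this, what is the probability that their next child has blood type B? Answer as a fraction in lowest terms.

Possible genotypes: Rohan ∈ {I^B I^B, I^B i}; Esme ∈ {I^B I^B, I^B i}.
Weight each parental genotype pair by prior × P(type-B child):
  I^B I^B × I^B I^B: posterior weight 4/15; P(next child type B) = 1.
  I^B I^B × I^B i: posterior weight 4/15; P(next child type B) = 1.
  I^B i × I^B I^B: posterior weight 4/15; P(next child type B) = 1.
  I^B i × I^B i: posterior weight 1/5; P(next child type B) = 3/4.
Weighted sum = 19/20.

19/20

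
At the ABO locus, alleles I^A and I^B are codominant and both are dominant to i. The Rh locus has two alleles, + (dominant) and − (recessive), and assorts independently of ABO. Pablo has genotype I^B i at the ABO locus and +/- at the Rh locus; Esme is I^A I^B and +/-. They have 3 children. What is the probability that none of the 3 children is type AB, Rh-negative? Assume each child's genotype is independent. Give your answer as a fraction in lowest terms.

ABO cross I^B i × I^A I^B → 1/4 A, 1/2 B, 1/4 AB.
Rh cross +/- × +/- → 3/4 Rh+, 1/4 Rh-; so P(type AB, Rh-negative) = 1/4 × 1/4 = 1/16 per child.
P(not type AB, Rh-negative) = 15/16 for one child; (15/16)^3 = 3375/4096.

3375/4096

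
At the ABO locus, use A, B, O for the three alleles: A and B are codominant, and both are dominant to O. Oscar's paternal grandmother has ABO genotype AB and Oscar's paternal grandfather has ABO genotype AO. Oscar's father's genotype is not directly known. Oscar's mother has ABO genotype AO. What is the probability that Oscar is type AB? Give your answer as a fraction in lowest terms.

Oscar's father's ABO genotype from AB × AO: 1/4 AA, 1/4 AB, 1/4 AO, 1/4 BO.
Crossing each possibility with the mother AO and summing P(type AB): 1/4·0 + 1/4·1/4 + 1/4·0 + 1/4·1/4 = 1/8.

1/8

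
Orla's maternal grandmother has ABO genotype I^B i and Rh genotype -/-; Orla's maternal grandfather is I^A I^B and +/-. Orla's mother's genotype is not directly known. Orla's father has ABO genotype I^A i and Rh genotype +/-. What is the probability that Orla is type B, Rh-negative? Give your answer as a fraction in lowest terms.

Orla's mother's ABO genotype from I^B i × I^A I^B: 1/4 I^A I^B, 1/4 I^A i, 1/4 I^B I^B, 1/4 I^B i.
Crossing each possibility with the father I^A i and summing P(type B): 1/4·1/4 + 1/4·0 + 1/4·1/2 + 1/4·1/4 = 1/4.
Similarly for Rh via the mother's Rh distribution: P(Rh-) = 3/8.
Independent loci: 1/4 × 3/8 = 3/32.

3/32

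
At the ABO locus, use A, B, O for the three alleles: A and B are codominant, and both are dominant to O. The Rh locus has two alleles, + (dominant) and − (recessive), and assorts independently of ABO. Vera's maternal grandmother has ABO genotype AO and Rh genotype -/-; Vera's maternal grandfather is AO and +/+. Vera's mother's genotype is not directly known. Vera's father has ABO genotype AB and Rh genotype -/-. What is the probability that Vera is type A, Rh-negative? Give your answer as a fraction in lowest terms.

Vera's mother's ABO genotype from AO × AO: 1/4 AA, 1/2 AO, 1/4 OO.
Crossing each possibility with the father AB and summing P(type A): 1/4·1/2 + 1/2·1/2 + 1/4·1/2 = 1/2.
Similarly for Rh via the mother's Rh distribution: P(Rh-) = 1/2.
Independent loci: 1/2 × 1/2 = 1/4.

1/4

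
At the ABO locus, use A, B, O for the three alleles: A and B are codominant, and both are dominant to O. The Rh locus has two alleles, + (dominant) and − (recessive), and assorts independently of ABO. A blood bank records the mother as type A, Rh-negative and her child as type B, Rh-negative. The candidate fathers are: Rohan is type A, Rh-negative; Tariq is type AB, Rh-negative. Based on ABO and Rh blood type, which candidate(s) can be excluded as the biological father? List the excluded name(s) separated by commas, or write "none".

Rohan

A candidate is excluded only if no genotype consistent with his phenotype could produce a type B, Rh-negative child with a type A, Rh-negative mother.
Rohan (type A, Rh-): no genotype consistent with that phenotype can produce a type-B Rh- child with a type-A mother.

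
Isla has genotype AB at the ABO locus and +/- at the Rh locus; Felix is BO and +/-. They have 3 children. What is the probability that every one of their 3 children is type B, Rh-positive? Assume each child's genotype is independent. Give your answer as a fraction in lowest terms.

27/512

ABO cross AB × BO → 1/4 A, 1/2 B, 1/4 AB.
Rh cross +/- × +/- → 3/4 Rh+, 1/4 Rh-; so P(type B, Rh-positive) = 1/2 × 3/4 = 3/8 per child.
All 3 independent: (3/8)^3 = 27/512.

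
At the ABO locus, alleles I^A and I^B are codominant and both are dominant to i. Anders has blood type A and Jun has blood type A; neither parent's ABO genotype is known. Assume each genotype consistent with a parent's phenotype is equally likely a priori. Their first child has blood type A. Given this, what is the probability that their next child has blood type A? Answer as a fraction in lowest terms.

Possible genotypes: Anders ∈ {I^A I^A, I^A i}; Jun ∈ {I^A I^A, I^A i}.
Weight each parental genotype pair by prior × P(type-A child):
  I^A I^A × I^A I^A: posterior weight 4/15; P(next child type A) = 1.
  I^A I^A × I^A i: posterior weight 4/15; P(next child type A) = 1.
  I^A i × I^A I^A: posterior weight 4/15; P(next child type A) = 1.
  I^A i × I^A i: posterior weight 1/5; P(next child type A) = 3/4.
Weighted sum = 19/20.

19/20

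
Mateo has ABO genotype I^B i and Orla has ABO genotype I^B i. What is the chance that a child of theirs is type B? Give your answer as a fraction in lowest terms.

ABO cross I^B i × I^B i → offspring phenotypes: 1/4 O, 3/4 B.
So P(type B) = 3/4.

3/4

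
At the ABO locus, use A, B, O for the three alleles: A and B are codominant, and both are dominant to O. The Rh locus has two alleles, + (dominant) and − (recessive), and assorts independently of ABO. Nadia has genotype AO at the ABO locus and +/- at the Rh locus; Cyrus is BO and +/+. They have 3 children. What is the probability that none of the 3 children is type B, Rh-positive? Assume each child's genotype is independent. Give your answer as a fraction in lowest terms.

ABO cross AO × BO → 1/4 O, 1/4 A, 1/4 B, 1/4 AB.
Rh cross +/- × +/+ → 1 Rh+; so P(type B, Rh-positive) = 1/4 × 1 = 1/4 per child.
P(not type B, Rh-positive) = 3/4 for one child; (3/4)^3 = 27/64.

27/64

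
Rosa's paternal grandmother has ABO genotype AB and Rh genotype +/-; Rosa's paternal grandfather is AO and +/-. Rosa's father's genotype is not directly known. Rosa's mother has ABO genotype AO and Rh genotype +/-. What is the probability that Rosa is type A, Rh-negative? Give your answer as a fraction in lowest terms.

5/32

Rosa's father's ABO genotype from AB × AO: 1/4 AA, 1/4 AB, 1/4 AO, 1/4 BO.
Crossing each possibility with the mother AO and summing P(type A): 1/4·1 + 1/4·1/2 + 1/4·3/4 + 1/4·1/4 = 5/8.
Similarly for Rh via the father's Rh distribution: P(Rh-) = 1/4.
Independent loci: 5/8 × 1/4 = 5/32.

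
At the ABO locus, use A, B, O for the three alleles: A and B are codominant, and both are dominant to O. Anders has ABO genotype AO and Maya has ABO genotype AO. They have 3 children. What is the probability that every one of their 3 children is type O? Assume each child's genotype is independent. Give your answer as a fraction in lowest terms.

ABO cross AO × AO → 1/4 O, 3/4 A.
So P(type O) = 1/4 per child.
All 3 independent: (1/4)^3 = 1/64.

1/64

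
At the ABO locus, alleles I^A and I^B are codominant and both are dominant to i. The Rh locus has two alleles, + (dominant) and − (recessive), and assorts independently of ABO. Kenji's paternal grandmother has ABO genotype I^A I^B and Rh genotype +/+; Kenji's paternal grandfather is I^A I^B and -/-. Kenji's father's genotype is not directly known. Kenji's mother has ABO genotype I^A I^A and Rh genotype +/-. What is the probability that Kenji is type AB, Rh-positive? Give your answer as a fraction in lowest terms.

Kenji's father's ABO genotype from I^A I^B × I^A I^B: 1/4 I^A I^A, 1/2 I^A I^B, 1/4 I^B I^B.
Crossing each possibility with the mother I^A I^A and summing P(type AB): 1/4·0 + 1/2·1/2 + 1/4·1 = 1/2.
Similarly for Rh via the father's Rh distribution: P(Rh+) = 3/4.
Independent loci: 1/2 × 3/4 = 3/8.

3/8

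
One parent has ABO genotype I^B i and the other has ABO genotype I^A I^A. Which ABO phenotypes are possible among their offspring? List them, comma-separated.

Gametes from I^B i × I^A I^A give offspring ABO genotypes I^A I^B, I^A i, i.e. phenotypes A, AB.

A, AB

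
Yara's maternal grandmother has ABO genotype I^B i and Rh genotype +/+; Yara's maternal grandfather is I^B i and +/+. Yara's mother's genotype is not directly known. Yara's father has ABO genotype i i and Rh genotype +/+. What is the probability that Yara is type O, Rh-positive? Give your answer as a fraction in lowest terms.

1/2

Yara's mother's ABO genotype from I^B i × I^B i: 1/4 I^B I^B, 1/2 I^B i, 1/4 i i.
Crossing each possibility with the father i i and summing P(type O): 1/4·0 + 1/2·1/2 + 1/4·1 = 1/2.
Similarly for Rh via the mother's Rh distribution: P(Rh+) = 1.
Independent loci: 1/2 × 1 = 1/2.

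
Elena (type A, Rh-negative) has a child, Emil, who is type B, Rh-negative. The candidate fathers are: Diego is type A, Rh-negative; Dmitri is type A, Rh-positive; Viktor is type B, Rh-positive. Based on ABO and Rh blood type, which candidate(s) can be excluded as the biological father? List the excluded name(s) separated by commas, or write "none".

Diego, Dmitri

A candidate is excluded only if no genotype consistent with his phenotype could produce a type B, Rh-negative child with a type A, Rh-negative mother.
Diego (type A, Rh-): no genotype consistent with that phenotype can produce a type-B Rh- child with a type-A mother.
Dmitri (type A, Rh+): no genotype consistent with that phenotype can produce a type-B Rh- child with a type-A mother.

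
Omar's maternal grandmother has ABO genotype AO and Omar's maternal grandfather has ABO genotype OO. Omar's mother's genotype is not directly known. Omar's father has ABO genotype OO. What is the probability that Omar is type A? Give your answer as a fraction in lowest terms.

Omar's mother's ABO genotype from AO × OO: 1/2 AO, 1/2 OO.
Crossing each possibility with the father OO and summing P(type A): 1/2·1/2 + 1/2·0 = 1/4.

1/4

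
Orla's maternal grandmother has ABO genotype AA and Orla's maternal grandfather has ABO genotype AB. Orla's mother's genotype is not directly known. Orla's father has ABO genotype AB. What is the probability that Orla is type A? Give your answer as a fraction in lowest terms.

3/8

Orla's mother's ABO genotype from AA × AB: 1/2 AA, 1/2 AB.
Crossing each possibility with the father AB and summing P(type A): 1/2·1/2 + 1/2·1/4 = 3/8.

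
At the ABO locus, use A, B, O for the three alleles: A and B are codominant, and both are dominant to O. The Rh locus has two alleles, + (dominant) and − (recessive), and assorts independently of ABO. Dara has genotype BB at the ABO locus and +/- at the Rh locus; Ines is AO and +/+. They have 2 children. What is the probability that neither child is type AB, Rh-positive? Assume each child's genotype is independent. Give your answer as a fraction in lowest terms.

ABO cross BB × AO → 1/2 B, 1/2 AB.
Rh cross +/- × +/+ → 1 Rh+; so P(type AB, Rh-positive) = 1/2 × 1 = 1/2 per child.
P(not type AB, Rh-positive) = 1/2 for one child; (1/2)^2 = 1/4.

1/4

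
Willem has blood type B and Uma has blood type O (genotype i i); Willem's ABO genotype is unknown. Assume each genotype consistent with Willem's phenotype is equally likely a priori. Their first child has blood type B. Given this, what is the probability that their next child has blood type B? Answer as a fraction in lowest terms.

5/6

Possible genotypes: Willem ∈ {I^B I^B, I^B i}; Uma ∈ {i i}.
Weight each parental genotype pair by prior × P(type-B child):
  I^B I^B × i i: posterior weight 2/3; P(next child type B) = 1.
  I^B i × i i: posterior weight 1/3; P(next child type B) = 1/2.
Weighted sum = 5/6.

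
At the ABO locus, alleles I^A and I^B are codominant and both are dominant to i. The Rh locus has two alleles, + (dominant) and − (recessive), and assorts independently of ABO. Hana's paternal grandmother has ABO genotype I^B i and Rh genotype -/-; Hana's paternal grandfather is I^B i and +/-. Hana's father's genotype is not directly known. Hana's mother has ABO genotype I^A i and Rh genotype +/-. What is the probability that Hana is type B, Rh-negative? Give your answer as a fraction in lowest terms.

Hana's father's ABO genotype from I^B i × I^B i: 1/4 I^B I^B, 1/2 I^B i, 1/4 i i.
Crossing each possibility with the mother I^A i and summing P(type B): 1/4·1/2 + 1/2·1/4 + 1/4·0 = 1/4.
Similarly for Rh via the father's Rh distribution: P(Rh-) = 3/8.
Independent loci: 1/4 × 3/8 = 3/32.

3/32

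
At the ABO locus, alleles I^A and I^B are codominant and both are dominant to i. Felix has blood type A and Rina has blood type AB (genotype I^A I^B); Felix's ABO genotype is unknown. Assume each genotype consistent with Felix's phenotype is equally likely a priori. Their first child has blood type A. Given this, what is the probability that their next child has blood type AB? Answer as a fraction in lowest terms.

Possible genotypes: Felix ∈ {I^A I^A, I^A i}; Rina ∈ {I^A I^B}.
Weight each parental genotype pair by prior × P(type-A child):
  I^A I^A × I^A I^B: posterior weight 1/2; P(next child type AB) = 1/2.
  I^A i × I^A I^B: posterior weight 1/2; P(next child type AB) = 1/4.
Weighted sum = 3/8.

3/8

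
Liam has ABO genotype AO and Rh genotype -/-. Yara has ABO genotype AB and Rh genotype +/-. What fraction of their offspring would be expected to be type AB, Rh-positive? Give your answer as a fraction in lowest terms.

ABO cross AO × AB → offspring phenotypes: 1/2 A, 1/4 B, 1/4 AB.
Rh cross -/- × +/- → 1/2 Rh+, 1/2 Rh-.
Independent loci: P(type AB, Rh-positive) = 1/4 × 1/2 = 1/8.

1/8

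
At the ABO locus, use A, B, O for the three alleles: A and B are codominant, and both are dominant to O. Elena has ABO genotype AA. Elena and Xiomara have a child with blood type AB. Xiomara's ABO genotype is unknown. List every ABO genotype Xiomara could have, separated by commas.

AB, BB, BO

For each candidate genotype of Xiomara, check whether crossing it with AA can produce every observed child phenotype.
  AA → possible child types {A} ✗
  AB → possible child types {A, AB} ✓
  AO → possible child types {A} ✗
  BB → possible child types {AB} ✓
  BO → possible child types {A, AB} ✓
  OO → possible child types {A} ✗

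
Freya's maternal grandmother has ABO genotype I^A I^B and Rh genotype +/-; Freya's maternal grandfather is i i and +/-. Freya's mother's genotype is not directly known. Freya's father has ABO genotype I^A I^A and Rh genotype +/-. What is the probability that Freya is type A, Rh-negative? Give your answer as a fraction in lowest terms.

3/16

Freya's mother's ABO genotype from I^A I^B × i i: 1/2 I^A i, 1/2 I^B i.
Crossing each possibility with the father I^A I^A and summing P(type A): 1/2·1 + 1/2·1/2 = 3/4.
Similarly for Rh via the mother's Rh distribution: P(Rh-) = 1/4.
Independent loci: 3/4 × 1/4 = 3/16.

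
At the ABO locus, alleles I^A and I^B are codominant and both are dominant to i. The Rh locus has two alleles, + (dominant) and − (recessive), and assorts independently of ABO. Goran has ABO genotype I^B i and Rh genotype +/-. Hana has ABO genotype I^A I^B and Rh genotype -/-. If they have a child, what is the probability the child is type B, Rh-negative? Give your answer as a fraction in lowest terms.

1/4

ABO cross I^B i × I^A I^B → offspring phenotypes: 1/4 A, 1/2 B, 1/4 AB.
Rh cross +/- × -/- → 1/2 Rh+, 1/2 Rh-.
Independent loci: P(type B, Rh-negative) = 1/2 × 1/2 = 1/4.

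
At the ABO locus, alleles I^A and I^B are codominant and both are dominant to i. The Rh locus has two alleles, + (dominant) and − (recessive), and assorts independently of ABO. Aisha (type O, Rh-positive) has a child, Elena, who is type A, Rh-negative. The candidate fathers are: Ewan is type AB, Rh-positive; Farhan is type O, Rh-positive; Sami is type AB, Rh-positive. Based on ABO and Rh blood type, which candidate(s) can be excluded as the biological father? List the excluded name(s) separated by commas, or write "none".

Farhan

A candidate is excluded only if no genotype consistent with his phenotype could produce a type A, Rh-negative child with a type O, Rh-positive mother.
Farhan (type O, Rh+): no genotype consistent with that phenotype can produce a type-A Rh- child with a type-O mother.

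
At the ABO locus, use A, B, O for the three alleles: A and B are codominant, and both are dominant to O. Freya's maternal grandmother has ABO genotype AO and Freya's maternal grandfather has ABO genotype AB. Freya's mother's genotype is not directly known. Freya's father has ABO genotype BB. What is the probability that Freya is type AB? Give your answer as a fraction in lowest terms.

Freya's mother's ABO genotype from AO × AB: 1/4 AA, 1/4 AB, 1/4 AO, 1/4 BO.
Crossing each possibility with the father BB and summing P(type AB): 1/4·1 + 1/4·1/2 + 1/4·1/2 + 1/4·0 = 1/2.

1/2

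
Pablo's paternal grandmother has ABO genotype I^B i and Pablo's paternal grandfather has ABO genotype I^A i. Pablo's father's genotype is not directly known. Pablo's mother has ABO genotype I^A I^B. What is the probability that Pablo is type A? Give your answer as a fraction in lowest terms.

Pablo's father's ABO genotype from I^B i × I^A i: 1/4 I^A I^B, 1/4 I^A i, 1/4 I^B i, 1/4 i i.
Crossing each possibility with the mother I^A I^B and summing P(type A): 1/4·1/4 + 1/4·1/2 + 1/4·1/4 + 1/4·1/2 = 3/8.

3/8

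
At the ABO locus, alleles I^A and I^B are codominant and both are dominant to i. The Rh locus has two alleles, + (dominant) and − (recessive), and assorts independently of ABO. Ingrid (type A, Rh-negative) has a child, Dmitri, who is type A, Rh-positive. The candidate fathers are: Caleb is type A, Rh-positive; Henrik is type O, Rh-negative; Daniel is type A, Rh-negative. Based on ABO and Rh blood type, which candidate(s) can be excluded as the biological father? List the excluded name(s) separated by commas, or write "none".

A candidate is excluded only if no genotype consistent with his phenotype could produce a type A, Rh-positive child with a type A, Rh-negative mother.
Henrik (type O, Rh-): no genotype consistent with that phenotype can produce a type-A Rh+ child with a type-A mother.
Daniel (type A, Rh-): no genotype consistent with that phenotype can produce a type-A Rh+ child with a type-A mother.

Henrik, Daniel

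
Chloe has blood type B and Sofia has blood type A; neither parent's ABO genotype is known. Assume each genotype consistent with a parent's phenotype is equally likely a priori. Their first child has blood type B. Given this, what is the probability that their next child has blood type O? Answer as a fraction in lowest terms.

Possible genotypes: Chloe ∈ {I^B I^B, I^B i}; Sofia ∈ {I^A I^A, I^A i}.
Weight each parental genotype pair by prior × P(type-B child):
  I^B I^B × I^A i: posterior weight 2/3; P(next child type O) = 0.
  I^B i × I^A i: posterior weight 1/3; P(next child type O) = 1/4.
Weighted sum = 1/12.

1/12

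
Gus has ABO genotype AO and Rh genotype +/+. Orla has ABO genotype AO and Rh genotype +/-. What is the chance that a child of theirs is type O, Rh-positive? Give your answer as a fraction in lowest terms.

1/4

ABO cross AO × AO → offspring phenotypes: 1/4 O, 3/4 A.
Rh cross +/+ × +/- → 1 Rh+.
Independent loci: P(type O, Rh-positive) = 1/4 × 1 = 1/4.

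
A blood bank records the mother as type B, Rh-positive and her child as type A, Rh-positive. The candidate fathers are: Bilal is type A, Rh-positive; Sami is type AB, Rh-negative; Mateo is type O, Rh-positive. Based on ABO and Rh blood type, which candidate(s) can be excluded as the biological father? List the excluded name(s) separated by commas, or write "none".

Mateo

A candidate is excluded only if no genotype consistent with his phenotype could produce a type A, Rh-positive child with a type B, Rh-positive mother.
Mateo (type O, Rh+): no genotype consistent with that phenotype can produce a type-A Rh+ child with a type-B mother.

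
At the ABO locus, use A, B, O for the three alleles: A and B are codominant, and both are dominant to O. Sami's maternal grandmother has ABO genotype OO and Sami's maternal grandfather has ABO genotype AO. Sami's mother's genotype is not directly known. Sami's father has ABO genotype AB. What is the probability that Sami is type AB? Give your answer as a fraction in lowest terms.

Sami's mother's ABO genotype from OO × AO: 1/2 AO, 1/2 OO.
Crossing each possibility with the father AB and summing P(type AB): 1/2·1/4 + 1/2·0 = 1/8.

1/8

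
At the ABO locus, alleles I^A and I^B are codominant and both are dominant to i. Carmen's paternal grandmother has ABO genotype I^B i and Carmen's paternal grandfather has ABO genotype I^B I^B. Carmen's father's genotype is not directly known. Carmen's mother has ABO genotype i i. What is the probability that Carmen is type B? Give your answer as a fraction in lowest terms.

3/4

Carmen's father's ABO genotype from I^B i × I^B I^B: 1/2 I^B I^B, 1/2 I^B i.
Crossing each possibility with the mother i i and summing P(type B): 1/2·1 + 1/2·1/2 = 3/4.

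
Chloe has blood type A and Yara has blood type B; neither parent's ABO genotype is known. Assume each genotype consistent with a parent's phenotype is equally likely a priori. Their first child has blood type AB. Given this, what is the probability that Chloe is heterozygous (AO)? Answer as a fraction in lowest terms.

Possible genotypes: Chloe ∈ {AA, AO}; Yara ∈ {BB, BO}.
Weight each parental genotype pair by prior × P(type-AB child):
  AA × BB: posterior weight 4/9.
  AA × BO: posterior weight 2/9.
  AO × BB: posterior weight 2/9.
  AO × BO: posterior weight 1/9.
Sum the posterior weight over pairs where Chloe is AO: 1/3.

1/3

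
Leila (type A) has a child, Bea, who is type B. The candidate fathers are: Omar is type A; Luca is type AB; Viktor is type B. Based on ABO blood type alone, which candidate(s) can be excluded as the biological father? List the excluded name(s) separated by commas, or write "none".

A candidate is excluded only if no genotype consistent with his phenotype could produce a type B child with a type A mother.
Omar (type A): no genotype consistent with that phenotype can produce a type-B child with a type-A mother.

Omar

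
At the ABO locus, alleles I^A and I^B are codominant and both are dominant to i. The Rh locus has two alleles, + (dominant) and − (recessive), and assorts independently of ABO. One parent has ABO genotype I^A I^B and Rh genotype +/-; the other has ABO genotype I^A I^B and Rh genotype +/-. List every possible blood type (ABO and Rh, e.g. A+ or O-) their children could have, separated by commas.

A+, A-, B+, B-, AB+, AB-

Gametes from I^A I^B × I^A I^B give offspring ABO genotypes I^A I^A, I^A I^B, I^B I^B, i.e. phenotypes A, B, AB.
Rh cross +/- × +/- → phenotypes Rh+, Rh-.
Combining independently: A+, A-, B+, B-, AB+, AB-.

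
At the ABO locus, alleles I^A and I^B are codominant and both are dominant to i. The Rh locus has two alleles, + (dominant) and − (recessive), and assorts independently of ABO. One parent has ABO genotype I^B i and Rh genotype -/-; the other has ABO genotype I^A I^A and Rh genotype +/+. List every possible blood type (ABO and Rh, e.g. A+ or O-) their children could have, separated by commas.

Gametes from I^B i × I^A I^A give offspring ABO genotypes I^A I^B, I^A i, i.e. phenotypes A, AB.
Rh cross -/- × +/+ → phenotypes Rh+.
Combining independently: A+, AB+.

A+, AB+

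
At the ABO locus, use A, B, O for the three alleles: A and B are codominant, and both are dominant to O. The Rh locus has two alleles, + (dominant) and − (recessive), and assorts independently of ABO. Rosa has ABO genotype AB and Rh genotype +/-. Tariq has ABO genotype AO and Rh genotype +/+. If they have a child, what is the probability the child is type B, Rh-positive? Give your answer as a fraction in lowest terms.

1/4

ABO cross AB × AO → offspring phenotypes: 1/2 A, 1/4 B, 1/4 AB.
Rh cross +/- × +/+ → 1 Rh+.
Independent loci: P(type B, Rh-positive) = 1/4 × 1 = 1/4.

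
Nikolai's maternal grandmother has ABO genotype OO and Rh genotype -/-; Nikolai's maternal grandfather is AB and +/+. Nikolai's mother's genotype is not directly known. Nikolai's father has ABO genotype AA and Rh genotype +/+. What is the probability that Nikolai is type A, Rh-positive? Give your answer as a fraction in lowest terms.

Nikolai's mother's ABO genotype from OO × AB: 1/2 AO, 1/2 BO.
Crossing each possibility with the father AA and summing P(type A): 1/2·1 + 1/2·1/2 = 3/4.
Similarly for Rh via the mother's Rh distribution: P(Rh+) = 1.
Independent loci: 3/4 × 1 = 3/4.

3/4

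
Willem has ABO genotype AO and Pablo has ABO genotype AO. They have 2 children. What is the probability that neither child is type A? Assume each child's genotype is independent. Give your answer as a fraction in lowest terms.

ABO cross AO × AO → 1/4 O, 3/4 A.
So P(type A) = 3/4 per child.
P(not type A) = 1/4 for one child; (1/4)^2 = 1/16.

1/16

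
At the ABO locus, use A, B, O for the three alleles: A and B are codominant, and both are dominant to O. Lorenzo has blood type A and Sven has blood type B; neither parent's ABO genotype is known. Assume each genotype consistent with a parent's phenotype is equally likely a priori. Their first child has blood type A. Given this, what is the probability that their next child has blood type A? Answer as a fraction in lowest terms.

5/12

Possible genotypes: Lorenzo ∈ {AA, AO}; Sven ∈ {BB, BO}.
Weight each parental genotype pair by prior × P(type-A child):
  AA × BO: posterior weight 2/3; P(next child type A) = 1/2.
  AO × BO: posterior weight 1/3; P(next child type A) = 1/4.
Weighted sum = 5/12.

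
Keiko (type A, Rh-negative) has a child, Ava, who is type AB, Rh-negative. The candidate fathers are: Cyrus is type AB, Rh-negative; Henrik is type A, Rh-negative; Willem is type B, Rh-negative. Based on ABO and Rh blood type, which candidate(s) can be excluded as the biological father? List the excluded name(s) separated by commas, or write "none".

Henrik

A candidate is excluded only if no genotype consistent with his phenotype could produce a type AB, Rh-negative child with a type A, Rh-negative mother.
Henrik (type A, Rh-): no genotype consistent with that phenotype can produce a type-AB Rh- child with a type-A mother.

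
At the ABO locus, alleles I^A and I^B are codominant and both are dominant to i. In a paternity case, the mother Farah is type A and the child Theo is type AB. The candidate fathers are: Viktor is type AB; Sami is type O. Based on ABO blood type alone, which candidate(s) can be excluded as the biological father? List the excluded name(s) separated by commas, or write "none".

A candidate is excluded only if no genotype consistent with his phenotype could produce a type AB child with a type A mother.
Sami (type O): no genotype consistent with that phenotype can produce a type-AB child with a type-A mother.

Sami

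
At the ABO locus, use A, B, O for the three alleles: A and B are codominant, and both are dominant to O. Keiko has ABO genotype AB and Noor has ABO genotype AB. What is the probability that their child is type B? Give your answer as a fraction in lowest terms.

ABO cross AB × AB → offspring phenotypes: 1/4 A, 1/4 B, 1/2 AB.
So P(type B) = 1/4.

1/4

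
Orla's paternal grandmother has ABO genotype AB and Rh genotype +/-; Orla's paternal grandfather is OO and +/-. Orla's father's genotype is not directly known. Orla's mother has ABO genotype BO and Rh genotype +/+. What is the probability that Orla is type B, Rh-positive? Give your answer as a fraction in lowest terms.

Orla's father's ABO genotype from AB × OO: 1/2 AO, 1/2 BO.
Crossing each possibility with the mother BO and summing P(type B): 1/2·1/4 + 1/2·3/4 = 1/2.
Similarly for Rh via the father's Rh distribution: P(Rh+) = 1.
Independent loci: 1/2 × 1 = 1/2.

1/2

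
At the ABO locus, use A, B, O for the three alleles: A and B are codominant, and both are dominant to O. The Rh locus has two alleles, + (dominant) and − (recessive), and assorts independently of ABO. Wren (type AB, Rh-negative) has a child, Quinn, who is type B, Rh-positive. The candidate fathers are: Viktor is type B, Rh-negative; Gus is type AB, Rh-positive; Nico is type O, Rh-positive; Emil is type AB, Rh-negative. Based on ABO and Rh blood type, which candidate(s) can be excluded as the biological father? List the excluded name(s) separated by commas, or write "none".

A candidate is excluded only if no genotype consistent with his phenotype could produce a type B, Rh-positive child with a type AB, Rh-negative mother.
Viktor (type B, Rh-): no genotype consistent with that phenotype can produce a type-B Rh+ child with a type-AB mother.
Emil (type AB, Rh-): no genotype consistent with that phenotype can produce a type-B Rh+ child with a type-AB mother.

Viktor, Emil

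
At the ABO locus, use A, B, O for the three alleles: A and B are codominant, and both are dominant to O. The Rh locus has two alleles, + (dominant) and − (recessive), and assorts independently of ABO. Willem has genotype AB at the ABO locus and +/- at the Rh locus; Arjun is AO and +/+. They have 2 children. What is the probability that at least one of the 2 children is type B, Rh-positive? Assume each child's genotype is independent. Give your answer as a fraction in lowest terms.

ABO cross AB × AO → 1/2 A, 1/4 B, 1/4 AB.
Rh cross +/- × +/+ → 1 Rh+; so P(type B, Rh-positive) = 1/4 × 1 = 1/4 per child.
P(none) = (3/4)^2 = 9/16; P(at least one) = 1 − 9/16 = 7/16.

7/16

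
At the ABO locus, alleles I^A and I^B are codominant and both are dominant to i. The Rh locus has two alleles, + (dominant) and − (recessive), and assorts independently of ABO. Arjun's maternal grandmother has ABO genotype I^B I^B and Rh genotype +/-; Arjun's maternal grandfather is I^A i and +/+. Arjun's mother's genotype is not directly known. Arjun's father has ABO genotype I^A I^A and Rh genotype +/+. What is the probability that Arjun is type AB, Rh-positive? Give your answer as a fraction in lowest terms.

1/2

Arjun's mother's ABO genotype from I^B I^B × I^A i: 1/2 I^A I^B, 1/2 I^B i.
Crossing each possibility with the father I^A I^A and summing P(type AB): 1/2·1/2 + 1/2·1/2 = 1/2.
Similarly for Rh via the mother's Rh distribution: P(Rh+) = 1.
Independent loci: 1/2 × 1 = 1/2.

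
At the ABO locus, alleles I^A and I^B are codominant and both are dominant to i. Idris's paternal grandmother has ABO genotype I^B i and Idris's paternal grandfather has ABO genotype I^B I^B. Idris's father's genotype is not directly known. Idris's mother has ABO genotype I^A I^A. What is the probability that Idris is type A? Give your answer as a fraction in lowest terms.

Idris's father's ABO genotype from I^B i × I^B I^B: 1/2 I^B I^B, 1/2 I^B i.
Crossing each possibility with the mother I^A I^A and summing P(type A): 1/2·0 + 1/2·1/2 = 1/4.

1/4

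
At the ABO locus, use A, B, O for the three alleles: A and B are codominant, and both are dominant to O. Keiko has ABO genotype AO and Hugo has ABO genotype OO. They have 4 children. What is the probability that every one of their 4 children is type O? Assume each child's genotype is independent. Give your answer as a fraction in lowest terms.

1/16

ABO cross AO × OO → 1/2 O, 1/2 A.
So P(type O) = 1/2 per child.
All 4 independent: (1/2)^4 = 1/16.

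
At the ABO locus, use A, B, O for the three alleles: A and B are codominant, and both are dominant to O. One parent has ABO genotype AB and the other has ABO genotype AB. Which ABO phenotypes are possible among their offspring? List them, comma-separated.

Gametes from AB × AB give offspring ABO genotypes AA, AB, BB, i.e. phenotypes A, B, AB.

A, B, AB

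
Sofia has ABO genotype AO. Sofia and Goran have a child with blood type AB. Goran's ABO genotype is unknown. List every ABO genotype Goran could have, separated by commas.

AB, BB, BO

For each candidate genotype of Goran, check whether crossing it with AO can produce every observed child phenotype.
  AA → possible child types {A} ✗
  AB → possible child types {A, B, AB} ✓
  AO → possible child types {O, A} ✗
  BB → possible child types {B, AB} ✓
  BO → possible child types {O, A, B, AB} ✓
  OO → possible child types {O, A} ✗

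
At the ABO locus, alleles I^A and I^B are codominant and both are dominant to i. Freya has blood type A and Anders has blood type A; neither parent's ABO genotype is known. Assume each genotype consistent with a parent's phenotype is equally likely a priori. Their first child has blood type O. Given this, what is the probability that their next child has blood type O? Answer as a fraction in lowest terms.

1/4

Possible genotypes: Freya ∈ {I^A I^A, I^A i}; Anders ∈ {I^A I^A, I^A i}.
Weight each parental genotype pair by prior × P(type-O child):
  I^A i × I^A i: posterior weight 1; P(next child type O) = 1/4.
Weighted sum = 1/4.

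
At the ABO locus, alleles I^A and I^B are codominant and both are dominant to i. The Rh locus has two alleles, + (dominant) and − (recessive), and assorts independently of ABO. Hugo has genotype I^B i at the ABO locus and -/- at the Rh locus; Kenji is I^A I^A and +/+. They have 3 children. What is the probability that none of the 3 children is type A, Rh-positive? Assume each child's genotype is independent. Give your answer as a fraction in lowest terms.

1/8

ABO cross I^B i × I^A I^A → 1/2 A, 1/2 AB.
Rh cross -/- × +/+ → 1 Rh+; so P(type A, Rh-positive) = 1/2 × 1 = 1/2 per child.
P(not type A, Rh-positive) = 1/2 for one child; (1/2)^3 = 1/8.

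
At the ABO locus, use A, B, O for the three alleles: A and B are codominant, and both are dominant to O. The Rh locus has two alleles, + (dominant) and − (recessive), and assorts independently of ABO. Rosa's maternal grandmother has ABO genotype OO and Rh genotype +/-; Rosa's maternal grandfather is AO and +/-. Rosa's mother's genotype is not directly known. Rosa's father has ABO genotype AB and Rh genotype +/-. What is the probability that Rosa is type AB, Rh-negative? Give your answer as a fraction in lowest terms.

1/32

Rosa's mother's ABO genotype from OO × AO: 1/2 AO, 1/2 OO.
Crossing each possibility with the father AB and summing P(type AB): 1/2·1/4 + 1/2·0 = 1/8.
Similarly for Rh via the mother's Rh distribution: P(Rh-) = 1/4.
Independent loci: 1/8 × 1/4 = 1/32.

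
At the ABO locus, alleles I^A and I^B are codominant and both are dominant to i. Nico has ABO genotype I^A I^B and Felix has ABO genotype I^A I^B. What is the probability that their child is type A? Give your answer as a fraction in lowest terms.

ABO cross I^A I^B × I^A I^B → offspring phenotypes: 1/4 A, 1/4 B, 1/2 AB.
So P(type A) = 1/4.

1/4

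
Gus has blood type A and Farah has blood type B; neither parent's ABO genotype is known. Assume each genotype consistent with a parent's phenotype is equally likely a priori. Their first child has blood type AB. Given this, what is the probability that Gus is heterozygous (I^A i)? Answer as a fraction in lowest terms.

Possible genotypes: Gus ∈ {I^A I^A, I^A i}; Farah ∈ {I^B I^B, I^B i}.
Weight each parental genotype pair by prior × P(type-AB child):
  I^A I^A × I^B I^B: posterior weight 4/9.
  I^A I^A × I^B i: posterior weight 2/9.
  I^A i × I^B I^B: posterior weight 2/9.
  I^A i × I^B i: posterior weight 1/9.
Sum the posterior weight over pairs where Gus is I^A i: 1/3.

1/3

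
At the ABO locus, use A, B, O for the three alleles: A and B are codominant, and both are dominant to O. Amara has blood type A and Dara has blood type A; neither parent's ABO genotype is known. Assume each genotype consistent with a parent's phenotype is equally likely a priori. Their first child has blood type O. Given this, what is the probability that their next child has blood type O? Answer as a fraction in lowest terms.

Possible genotypes: Amara ∈ {AA, AO}; Dara ∈ {AA, AO}.
Weight each parental genotype pair by prior × P(type-O child):
  AO × AO: posterior weight 1; P(next child type O) = 1/4.
Weighted sum = 1/4.

1/4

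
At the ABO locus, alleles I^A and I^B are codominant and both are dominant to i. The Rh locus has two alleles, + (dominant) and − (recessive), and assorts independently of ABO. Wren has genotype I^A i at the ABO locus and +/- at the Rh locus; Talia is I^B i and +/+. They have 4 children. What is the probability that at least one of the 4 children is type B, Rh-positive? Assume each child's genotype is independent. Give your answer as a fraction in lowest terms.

175/256

ABO cross I^A i × I^B i → 1/4 O, 1/4 A, 1/4 B, 1/4 AB.
Rh cross +/- × +/+ → 1 Rh+; so P(type B, Rh-positive) = 1/4 × 1 = 1/4 per child.
P(none) = (3/4)^4 = 81/256; P(at least one) = 1 − 81/256 = 175/256.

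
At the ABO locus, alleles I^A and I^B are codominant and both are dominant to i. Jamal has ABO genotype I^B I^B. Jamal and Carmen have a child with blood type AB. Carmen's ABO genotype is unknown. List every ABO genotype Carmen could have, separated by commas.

For each candidate genotype of Carmen, check whether crossing it with I^B I^B can produce every observed child phenotype.
  I^A I^A → possible child types {AB} ✓
  I^A I^B → possible child types {B, AB} ✓
  I^A i → possible child types {B, AB} ✓
  I^B I^B → possible child types {B} ✗
  I^B i → possible child types {B} ✗
  i i → possible child types {B} ✗

I^A I^A, I^A I^B, I^A i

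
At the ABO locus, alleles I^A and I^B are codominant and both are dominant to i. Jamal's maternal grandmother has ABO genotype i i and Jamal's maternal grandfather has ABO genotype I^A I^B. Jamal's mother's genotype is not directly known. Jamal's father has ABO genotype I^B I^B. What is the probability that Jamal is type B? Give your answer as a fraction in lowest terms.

Jamal's mother's ABO genotype from i i × I^A I^B: 1/2 I^A i, 1/2 I^B i.
Crossing each possibility with the father I^B I^B and summing P(type B): 1/2·1/2 + 1/2·1 = 3/4.

3/4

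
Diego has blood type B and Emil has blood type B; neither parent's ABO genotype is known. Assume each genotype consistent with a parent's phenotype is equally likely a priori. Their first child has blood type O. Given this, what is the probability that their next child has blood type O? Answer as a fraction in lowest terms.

1/4

Possible genotypes: Diego ∈ {I^B I^B, I^B i}; Emil ∈ {I^B I^B, I^B i}.
Weight each parental genotype pair by prior × P(type-O child):
  I^B i × I^B i: posterior weight 1; P(next child type O) = 1/4.
Weighted sum = 1/4.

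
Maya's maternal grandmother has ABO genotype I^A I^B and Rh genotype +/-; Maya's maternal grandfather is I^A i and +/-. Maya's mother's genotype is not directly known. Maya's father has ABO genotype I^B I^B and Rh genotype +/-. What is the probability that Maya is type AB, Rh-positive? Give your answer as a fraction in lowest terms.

3/8

Maya's mother's ABO genotype from I^A I^B × I^A i: 1/4 I^A I^A, 1/4 I^A I^B, 1/4 I^A i, 1/4 I^B i.
Crossing each possibility with the father I^B I^B and summing P(type AB): 1/4·1 + 1/4·1/2 + 1/4·1/2 + 1/4·0 = 1/2.
Similarly for Rh via the mother's Rh distribution: P(Rh+) = 3/4.
Independent loci: 1/2 × 3/4 = 3/8.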